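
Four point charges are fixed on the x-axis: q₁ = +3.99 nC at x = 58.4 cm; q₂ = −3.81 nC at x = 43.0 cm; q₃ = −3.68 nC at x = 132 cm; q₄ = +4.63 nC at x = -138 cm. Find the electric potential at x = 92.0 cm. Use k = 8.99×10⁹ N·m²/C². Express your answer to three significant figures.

The total potential is the scalar sum of each charge's contribution, V = Σ kqᵢ/rᵢ.
Distances from the field point to each charge: r₁ = 0.336 m, r₂ = 0.490 m, r₃ = 0.400 m, r₄ = 2.30 m.
V = k[(3.99×10⁻⁹)/(0.336) + (-3.81×10⁻⁹)/(0.490) + (-3.68×10⁻⁹)/(0.400) + (4.63×10⁻⁹)/(2.30)] = -27.8 V.

-27.8 V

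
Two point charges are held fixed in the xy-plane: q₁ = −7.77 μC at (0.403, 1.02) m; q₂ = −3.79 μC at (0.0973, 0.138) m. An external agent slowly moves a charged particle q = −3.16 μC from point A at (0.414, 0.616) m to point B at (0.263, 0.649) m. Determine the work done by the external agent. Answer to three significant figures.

0.0231 J

For quasistatic motion the external work equals the change in potential energy: W_ext = qΔV = q(V_B − V_A).
At A: distances to the source charges are 0.404 m, 0.573 m; V_A = Σ kqᵢ/rᵢ = -2.32×10⁵ V.
At B: distances to the source charges are 0.397 m, 0.537 m; V_B = Σ kqᵢ/rᵢ = -2.40×10⁵ V.
ΔV = V_B − V_A = -7320 V.
W_ext = qΔV = (-3.16×10⁻⁶ C)(-7320 V) = 0.0231 J.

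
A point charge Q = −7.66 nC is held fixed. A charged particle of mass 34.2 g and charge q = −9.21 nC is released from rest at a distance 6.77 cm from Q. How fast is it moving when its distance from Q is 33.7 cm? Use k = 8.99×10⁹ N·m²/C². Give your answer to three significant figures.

Only the electrostatic force acts, so mechanical energy is conserved: ½mv² = U₁ − U₂ = kQq(1/r₁ − 1/r₂).
U₁ − U₂ = (8.99×10⁹ N·m²/C²)(-7.66×10⁻⁹ C)(-9.21×10⁻⁹ C)(1/0.0677 − 1/0.337) = 7.49×10⁻⁶ J.
v = √(2·7.49×10⁻⁶/0.0342) = 0.0209 m/s.

0.0209 m/s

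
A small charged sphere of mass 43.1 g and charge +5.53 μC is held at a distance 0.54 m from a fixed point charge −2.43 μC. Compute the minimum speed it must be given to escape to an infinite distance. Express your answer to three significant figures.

3.22 m/s

To just escape, total mechanical energy must reach zero at infinity: ½mv²_min + U = 0, so ½mv²_min = −U = |kQq|/r.
|U| = |kQq|/r = (8.99×10⁹ N·m²/C²)(2.43×10⁻⁶)(5.53×10⁻⁶)/(0.540) = 0.224 J.
v_min = √(2|U|/m) = √(2·0.224/0.0431) = 3.22 m/s.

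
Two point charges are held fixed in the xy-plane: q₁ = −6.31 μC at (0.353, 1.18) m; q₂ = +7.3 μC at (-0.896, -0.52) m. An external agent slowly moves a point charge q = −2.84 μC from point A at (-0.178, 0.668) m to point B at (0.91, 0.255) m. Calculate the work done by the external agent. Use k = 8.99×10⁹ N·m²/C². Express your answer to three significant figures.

-0.0298 J

For quasistatic motion the external work equals the change in potential energy: W_ext = qΔV = q(V_B − V_A).
At A: distances to the source charges are 0.738 m, 1.39 m; V_A = Σ kqᵢ/rᵢ = -2.96×10⁴ V.
At B: distances to the source charges are 1.08 m, 1.97 m; V_B = Σ kqᵢ/rᵢ = -1.91×10⁴ V.
ΔV = V_B − V_A = 1.05×10⁴ V.
W_ext = qΔV = (-2.84×10⁻⁶ C)(1.05×10⁴ V) = -0.0298 J.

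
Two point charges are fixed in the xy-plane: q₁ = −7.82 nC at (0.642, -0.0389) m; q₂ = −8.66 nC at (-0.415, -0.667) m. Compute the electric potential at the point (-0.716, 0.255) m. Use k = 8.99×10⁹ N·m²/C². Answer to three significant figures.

-131 V

The total potential is the scalar sum of each charge's contribution, V = Σ kqᵢ/rᵢ.
Distances from the field point to each charge: r₁ = 1.39 m, r₂ = 0.970 m.
V = k[(-7.82×10⁻⁹)/(1.39) + (-8.66×10⁻⁹)/(0.970)] = -131 V.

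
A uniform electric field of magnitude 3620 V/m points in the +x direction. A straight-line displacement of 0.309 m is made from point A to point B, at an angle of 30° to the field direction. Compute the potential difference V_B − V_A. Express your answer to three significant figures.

-969 V

Only the component of displacement along E changes the potential: ΔV = −E·d·cosθ.
ΔV = −(3620 V/m)(0.309 m)cos30° = -969 V.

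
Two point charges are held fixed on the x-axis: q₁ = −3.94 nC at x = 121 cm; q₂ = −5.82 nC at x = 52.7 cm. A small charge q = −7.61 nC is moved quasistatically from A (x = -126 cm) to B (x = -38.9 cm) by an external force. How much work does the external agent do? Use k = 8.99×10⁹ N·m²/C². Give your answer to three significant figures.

For quasistatic motion the external work equals the change in potential energy: W_ext = qΔV = q(V_B − V_A).
At A: distances to the source charges are 2.47 m, 1.79 m; V_A = Σ kqᵢ/rᵢ = -43.6 V.
At B: distances to the source charges are 1.60 m, 0.916 m; V_B = Σ kqᵢ/rᵢ = -79.3 V.
ΔV = V_B − V_A = -35.7 V.
W_ext = qΔV = (-7.61×10⁻⁹ C)(-35.7 V) = 2.71×10⁻⁷ J.

2.71×10⁻⁷ J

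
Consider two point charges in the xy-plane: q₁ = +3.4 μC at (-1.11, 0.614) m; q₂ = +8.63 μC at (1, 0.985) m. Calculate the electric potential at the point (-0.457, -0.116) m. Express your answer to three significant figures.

Electric potential is a scalar, so the contributions from each charge add algebraically: V = Σ kqᵢ/rᵢ.
Distances from the field point to each charge: r₁ = 0.979 m, r₂ = 1.83 m.
V = k[(3.40×10⁻⁶)/(0.979) + (8.63×10⁻⁶)/(1.83)] = 7.37×10⁴ V.

7.37×10⁴ V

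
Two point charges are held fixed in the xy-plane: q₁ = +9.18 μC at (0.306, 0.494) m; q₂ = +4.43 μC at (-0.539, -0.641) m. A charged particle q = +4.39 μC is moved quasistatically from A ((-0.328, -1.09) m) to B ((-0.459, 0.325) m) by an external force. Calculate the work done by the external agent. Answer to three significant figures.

0.0781 J

For quasistatic motion the external work equals the change in potential energy: W_ext = qΔV = q(V_B − V_A).
At A: distances to the source charges are 1.71 m, 0.496 m; V_A = Σ kqᵢ/rᵢ = 1.29×10⁵ V.
At B: distances to the source charges are 0.783 m, 0.969 m; V_B = Σ kqᵢ/rᵢ = 1.46×10⁵ V.
ΔV = V_B − V_A = 1.78×10⁴ V.
W_ext = qΔV = (4.39×10⁻⁶ C)(1.78×10⁴ V) = 0.0781 J.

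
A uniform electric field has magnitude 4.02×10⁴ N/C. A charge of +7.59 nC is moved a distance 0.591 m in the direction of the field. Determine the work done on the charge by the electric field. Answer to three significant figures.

The potential change for a displacement 0.591 m in the direction of the field is ΔV = −Ed = -2.38×10⁴ V.
W_field = −qΔV = 1.80×10⁻⁴ J.

1.80×10⁻⁴ J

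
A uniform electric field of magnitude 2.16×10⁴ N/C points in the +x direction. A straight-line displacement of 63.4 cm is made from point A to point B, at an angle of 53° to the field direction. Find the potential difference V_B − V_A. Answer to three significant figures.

-8240 V

Only the component of displacement along E changes the potential: ΔV = −E·d·cosθ.
ΔV = −(2.16×10⁴ V/m)(0.634 m)cos53° = -8240 V.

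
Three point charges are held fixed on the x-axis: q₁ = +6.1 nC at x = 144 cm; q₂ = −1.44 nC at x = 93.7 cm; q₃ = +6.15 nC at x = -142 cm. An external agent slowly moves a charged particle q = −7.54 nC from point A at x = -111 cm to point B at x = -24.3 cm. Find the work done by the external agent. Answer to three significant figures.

For quasistatic motion the external work equals the change in potential energy: W_ext = qΔV = q(V_B − V_A).
At A: distances to the source charges are 2.55 m, 2.05 m, 0.310 m; V_A = Σ kqᵢ/rᵢ = 194 V.
At B: distances to the source charges are 1.68 m, 1.18 m, 1.18 m; V_B = Σ kqᵢ/rᵢ = 68.6 V.
ΔV = V_B − V_A = -125 V.
W_ext = qΔV = (-7.54×10⁻⁹ C)(-125 V) = 9.42×10⁻⁷ J.

9.42×10⁻⁷ J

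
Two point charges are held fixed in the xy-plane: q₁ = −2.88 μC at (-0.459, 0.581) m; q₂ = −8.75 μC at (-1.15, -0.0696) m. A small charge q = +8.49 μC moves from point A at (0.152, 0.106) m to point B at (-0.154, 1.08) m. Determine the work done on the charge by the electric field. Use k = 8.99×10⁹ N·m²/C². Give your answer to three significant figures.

0.0226 J

The work done by the electric force is W_field = −ΔU = −q(V_B − V_A) = q(V_A − V_B).
At A: distances to the source charges are 0.774 m, 1.31 m; V_A = Σ kqᵢ/rᵢ = -9.33×10⁴ V.
At B: distances to the source charges are 0.585 m, 1.52 m; V_B = Σ kqᵢ/rᵢ = -9.60×10⁴ V.
ΔV = V_B − V_A = -2660 V.
W_field = −qΔV = −(8.49×10⁻⁶ C)(-2660 V) = 0.0226 J.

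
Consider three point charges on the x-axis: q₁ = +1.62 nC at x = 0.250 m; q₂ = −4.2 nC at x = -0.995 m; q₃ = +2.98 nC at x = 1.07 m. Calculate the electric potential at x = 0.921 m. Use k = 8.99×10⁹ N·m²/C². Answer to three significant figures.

Electric potential is a scalar, so the contributions from each charge add algebraically: V = Σ kqᵢ/rᵢ.
Distances from the field point to each charge: r₁ = 0.671 m, r₂ = 1.92 m, r₃ = 0.149 m.
V = k[(1.62×10⁻⁹)/(0.671) + (-4.20×10⁻⁹)/(1.92) + (2.98×10⁻⁹)/(0.149)] = 182 V.

182 V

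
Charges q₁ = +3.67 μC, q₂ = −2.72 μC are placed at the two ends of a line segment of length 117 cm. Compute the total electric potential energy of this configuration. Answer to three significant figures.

-0.0767 J

The work to assemble the configuration equals its total potential energy, U = Σ kqᵢqⱼ/rᵢⱼ over all pairs.
The separation is r = 1.17 m.
U = (-0.0767) = -0.0767 J.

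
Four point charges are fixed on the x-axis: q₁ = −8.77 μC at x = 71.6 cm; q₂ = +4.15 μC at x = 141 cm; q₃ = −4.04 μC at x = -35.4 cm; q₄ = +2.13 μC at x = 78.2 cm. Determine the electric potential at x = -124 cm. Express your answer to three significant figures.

Electric potential is a scalar, so the contributions from each charge add algebraically: V = Σ kqᵢ/rᵢ.
Distances from the field point to each charge: r₁ = 1.96 m, r₂ = 2.65 m, r₃ = 0.886 m, r₄ = 2.02 m.
V = k[(-8.77×10⁻⁶)/(1.96) + (4.15×10⁻⁶)/(2.65) + (-4.04×10⁻⁶)/(0.886) + (2.13×10⁻⁶)/(2.02)] = -5.78×10⁴ V.

-5.78×10⁴ V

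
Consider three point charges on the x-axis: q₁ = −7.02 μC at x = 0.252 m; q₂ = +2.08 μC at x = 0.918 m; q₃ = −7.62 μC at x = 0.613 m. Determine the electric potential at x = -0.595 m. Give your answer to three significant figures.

The total potential is the scalar sum of each charge's contribution, V = Σ kqᵢ/rᵢ.
Distances from the field point to each charge: r₁ = 0.847 m, r₂ = 1.51 m, r₃ = 1.21 m.
V = k[(-7.02×10⁻⁶)/(0.847) + (2.08×10⁻⁶)/(1.51) + (-7.62×10⁻⁶)/(1.21)] = -1.19×10⁵ V.

-1.19×10⁵ V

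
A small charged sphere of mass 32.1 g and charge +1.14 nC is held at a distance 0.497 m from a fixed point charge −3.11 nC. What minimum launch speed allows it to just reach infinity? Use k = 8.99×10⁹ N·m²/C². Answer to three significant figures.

2.00×10⁻³ m/s

To just escape, total mechanical energy must reach zero at infinity: ½mv²_min + U = 0, so ½mv²_min = −U = |kQq|/r.
|U| = |kQq|/r = (8.99×10⁹ N·m²/C²)(3.11×10⁻⁹)(1.14×10⁻⁹)/(0.497) = 6.41×10⁻⁸ J.
v_min = √(2|U|/m) = √(2·6.41×10⁻⁸/0.0321) = 2.00×10⁻³ m/s.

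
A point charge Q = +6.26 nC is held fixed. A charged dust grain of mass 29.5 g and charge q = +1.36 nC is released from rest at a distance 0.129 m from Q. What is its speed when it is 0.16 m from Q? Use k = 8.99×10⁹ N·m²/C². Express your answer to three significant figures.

2.79×10⁻³ m/s

Only the electrostatic force acts, so mechanical energy is conserved: ½mv² = U₁ − U₂ = kQq(1/r₁ − 1/r₂).
U₁ − U₂ = (8.99×10⁹ N·m²/C²)(6.26×10⁻⁹ C)(1.36×10⁻⁹ C)(1/0.129 − 1/0.160) = 1.15×10⁻⁷ J.
v = √(2·1.15×10⁻⁷/0.0295) = 2.79×10⁻³ m/s.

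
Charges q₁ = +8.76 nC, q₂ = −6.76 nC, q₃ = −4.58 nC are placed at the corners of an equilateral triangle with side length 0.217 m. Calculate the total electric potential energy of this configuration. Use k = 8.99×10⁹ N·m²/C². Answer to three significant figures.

-2.83×10⁻⁶ J

The work to assemble the configuration equals its total potential energy, U = Σ kqᵢqⱼ/rᵢⱼ over all pairs.
All three pair separations equal the side length, 0.217 m.
U = (-2.45×10⁻⁶) + (-1.66×10⁻⁶) + (1.28×10⁻⁶) = -2.83×10⁻⁶ J.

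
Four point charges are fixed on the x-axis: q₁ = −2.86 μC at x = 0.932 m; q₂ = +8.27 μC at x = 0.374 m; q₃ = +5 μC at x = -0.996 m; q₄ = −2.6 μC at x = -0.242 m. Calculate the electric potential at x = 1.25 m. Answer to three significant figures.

8370 V

Electric potential is a scalar, so the contributions from each charge add algebraically: V = Σ kqᵢ/rᵢ.
Distances from the field point to each charge: r₁ = 0.318 m, r₂ = 0.876 m, r₃ = 2.25 m, r₄ = 1.49 m.
V = k[(-2.86×10⁻⁶)/(0.318) + (8.27×10⁻⁶)/(0.876) + (5.00×10⁻⁶)/(2.25) + (-2.60×10⁻⁶)/(1.49)] = 8370 V.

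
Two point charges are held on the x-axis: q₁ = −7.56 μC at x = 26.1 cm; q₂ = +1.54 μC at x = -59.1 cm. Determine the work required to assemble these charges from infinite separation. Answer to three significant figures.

-0.123 J

The work to assemble the configuration equals its total potential energy, U = Σ kqᵢqⱼ/rᵢⱼ over all pairs.
Pair separations: r₁₂ = 0.852 m.
U = (-0.123) = -0.123 J.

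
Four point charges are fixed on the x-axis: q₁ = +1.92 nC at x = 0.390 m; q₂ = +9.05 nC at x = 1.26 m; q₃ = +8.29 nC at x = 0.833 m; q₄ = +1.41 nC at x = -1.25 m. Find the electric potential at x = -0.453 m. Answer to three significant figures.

142 V

The total potential is the scalar sum of each charge's contribution, V = Σ kqᵢ/rᵢ.
Distances from the field point to each charge: r₁ = 0.843 m, r₂ = 1.71 m, r₃ = 1.29 m, r₄ = 0.797 m.
V = k[(1.92×10⁻⁹)/(0.843) + (9.05×10⁻⁹)/(1.71) + (8.29×10⁻⁹)/(1.29) + (1.41×10⁻⁹)/(0.797)] = 142 V.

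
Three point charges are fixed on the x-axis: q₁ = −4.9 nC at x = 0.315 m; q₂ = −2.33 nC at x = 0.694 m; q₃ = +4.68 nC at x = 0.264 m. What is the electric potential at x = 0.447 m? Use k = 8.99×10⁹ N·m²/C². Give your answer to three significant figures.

-189 V

The total potential is the scalar sum of each charge's contribution, V = Σ kqᵢ/rᵢ.
Distances from the field point to each charge: r₁ = 0.132 m, r₂ = 0.247 m, r₃ = 0.183 m.
V = k[(-4.90×10⁻⁹)/(0.132) + (-2.33×10⁻⁹)/(0.247) + (4.68×10⁻⁹)/(0.183)] = -189 V.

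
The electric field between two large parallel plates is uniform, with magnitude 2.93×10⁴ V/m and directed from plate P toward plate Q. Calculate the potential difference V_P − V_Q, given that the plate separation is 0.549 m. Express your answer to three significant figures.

1.61×10⁴ V

In a uniform field, potential decreases in the direction of E: ΔV = −E·d for a displacement d parallel to E.
Going from Q to P is a displacement of 0.549 m opposite to the field, so V_P − V_Q = +Ed = 1.61×10⁴ V.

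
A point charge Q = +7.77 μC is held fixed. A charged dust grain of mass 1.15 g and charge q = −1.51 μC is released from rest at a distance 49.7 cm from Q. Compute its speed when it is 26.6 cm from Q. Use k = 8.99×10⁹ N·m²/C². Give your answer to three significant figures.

Only the electrostatic force acts, so mechanical energy is conserved: ½mv² = U₁ − U₂ = kQq(1/r₁ − 1/r₂).
U₁ − U₂ = (8.99×10⁹ N·m²/C²)(7.77×10⁻⁶ C)(-1.51×10⁻⁶ C)(1/0.497 − 1/0.266) = 0.184 J.
v = √(2·0.184/1.15×10⁻³) = 17.9 m/s.

17.9 m/s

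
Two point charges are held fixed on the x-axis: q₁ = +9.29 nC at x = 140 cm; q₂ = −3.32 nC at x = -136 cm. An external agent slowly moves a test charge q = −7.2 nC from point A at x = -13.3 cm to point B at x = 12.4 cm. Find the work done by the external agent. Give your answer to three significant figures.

For quasistatic motion the external work equals the change in potential energy: W_ext = qΔV = q(V_B − V_A).
At A: distances to the source charges are 1.53 m, 1.23 m; V_A = Σ kqᵢ/rᵢ = 30.2 V.
At B: distances to the source charges are 1.28 m, 1.48 m; V_B = Σ kqᵢ/rᵢ = 45.3 V.
ΔV = V_B − V_A = 15.2 V.
W_ext = qΔV = (-7.20×10⁻⁹ C)(15.2 V) = -1.09×10⁻⁷ J.

-1.09×10⁻⁷ J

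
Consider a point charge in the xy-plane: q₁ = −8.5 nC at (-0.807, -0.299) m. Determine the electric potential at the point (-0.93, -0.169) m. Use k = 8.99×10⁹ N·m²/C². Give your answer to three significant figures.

-427 V

Electric potential is a scalar, so the contributions from each charge add algebraically: V = Σ kqᵢ/rᵢ.
Distances from the field point to each charge: r₁ = 0.179 m.
V = k[(-8.50×10⁻⁹)/(0.179)] = -427 V.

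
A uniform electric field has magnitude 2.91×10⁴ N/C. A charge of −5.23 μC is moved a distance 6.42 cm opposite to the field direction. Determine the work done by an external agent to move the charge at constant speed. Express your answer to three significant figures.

-9.77×10⁻³ J

The potential change for a displacement 6.42 cm opposite to the field direction is ΔV = +Ed = 1870 V.
W_ext = qΔV = -9.77×10⁻³ J.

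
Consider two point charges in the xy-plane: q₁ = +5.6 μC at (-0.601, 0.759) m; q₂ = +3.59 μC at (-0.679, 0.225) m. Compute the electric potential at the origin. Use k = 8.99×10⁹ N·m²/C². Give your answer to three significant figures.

9.71×10⁴ V

The total potential is the scalar sum of each charge's contribution, V = Σ kqᵢ/rᵢ.
Distances from the field point to each charge: r₁ = 0.968 m, r₂ = 0.715 m.
V = k[(5.60×10⁻⁶)/(0.968) + (3.59×10⁻⁶)/(0.715)] = 9.71×10⁴ V.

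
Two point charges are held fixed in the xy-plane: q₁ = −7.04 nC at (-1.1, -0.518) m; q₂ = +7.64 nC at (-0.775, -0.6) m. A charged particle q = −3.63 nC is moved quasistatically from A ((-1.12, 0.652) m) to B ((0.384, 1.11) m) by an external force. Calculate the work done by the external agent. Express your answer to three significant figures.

-2.07×10⁻⁸ J

For quasistatic motion the external work equals the change in potential energy: W_ext = qΔV = q(V_B − V_A).
At A: distances to the source charges are 1.17 m, 1.30 m; V_A = Σ kqᵢ/rᵢ = -1.20 V.
At B: distances to the source charges are 2.20 m, 2.07 m; V_B = Σ kqᵢ/rᵢ = 4.52 V.
ΔV = V_B − V_A = 5.72 V.
W_ext = qΔV = (-3.63×10⁻⁹ C)(5.72 V) = -2.07×10⁻⁸ J.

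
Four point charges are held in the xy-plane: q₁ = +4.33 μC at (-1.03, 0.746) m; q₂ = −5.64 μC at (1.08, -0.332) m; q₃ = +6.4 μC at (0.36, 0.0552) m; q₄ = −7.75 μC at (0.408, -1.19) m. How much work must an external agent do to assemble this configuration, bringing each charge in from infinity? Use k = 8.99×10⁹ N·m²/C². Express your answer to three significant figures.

The assembly work is the sum of pairwise potential energies, U = Σ_{i<j} kqᵢqⱼ/rᵢⱼ.
Pair separations: r₁₂ = 2.37 m, r₁₃ = 1.55 m, r₁₄ = 2.41 m, r₂₃ = 0.818 m, r₂₄ = 1.09 m, r₃₄ = 1.25 m.
Summing all 6 pair terms gives U = -0.451 J.

-0.451 J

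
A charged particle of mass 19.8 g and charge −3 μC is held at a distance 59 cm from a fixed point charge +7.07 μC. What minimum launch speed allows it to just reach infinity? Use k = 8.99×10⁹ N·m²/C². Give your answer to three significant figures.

5.71 m/s

To just escape, total mechanical energy must reach zero at infinity: ½mv²_min + U = 0, so ½mv²_min = −U = |kQq|/r.
|U| = |kQq|/r = (8.99×10⁹ N·m²/C²)(7.07×10⁻⁶)(3.00×10⁻⁶)/(0.590) = 0.323 J.
v_min = √(2|U|/m) = √(2·0.323/0.0198) = 5.71 m/s.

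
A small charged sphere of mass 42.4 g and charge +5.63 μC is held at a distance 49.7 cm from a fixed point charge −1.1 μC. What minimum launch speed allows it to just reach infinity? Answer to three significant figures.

2.30 m/s

To just escape, total mechanical energy must reach zero at infinity: ½mv²_min + U = 0, so ½mv²_min = −U = |kQq|/r.
|U| = |kQq|/r = (8.99×10⁹ N·m²/C²)(1.10×10⁻⁶)(5.63×10⁻⁶)/(0.497) = 0.112 J.
v_min = √(2|U|/m) = √(2·0.112/0.0424) = 2.30 m/s.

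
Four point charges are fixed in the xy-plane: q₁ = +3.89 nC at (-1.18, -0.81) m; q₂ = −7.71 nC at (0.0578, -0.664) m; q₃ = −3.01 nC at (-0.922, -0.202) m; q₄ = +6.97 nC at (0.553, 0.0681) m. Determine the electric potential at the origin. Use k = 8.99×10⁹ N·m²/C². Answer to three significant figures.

4.23 V

Electric potential is a scalar, so the contributions from each charge add algebraically: V = Σ kqᵢ/rᵢ.
Distances from the field point to each charge: r₁ = 1.43 m, r₂ = 0.667 m, r₃ = 0.944 m, r₄ = 0.557 m.
V = k[(3.89×10⁻⁹)/(1.43) + (-7.71×10⁻⁹)/(0.667) + (-3.01×10⁻⁹)/(0.944) + (6.97×10⁻⁹)/(0.557)] = 4.23 V.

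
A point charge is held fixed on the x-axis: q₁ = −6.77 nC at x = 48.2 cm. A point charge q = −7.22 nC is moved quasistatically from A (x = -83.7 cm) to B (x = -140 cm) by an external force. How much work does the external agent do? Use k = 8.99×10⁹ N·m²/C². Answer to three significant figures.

For quasistatic motion the external work equals the change in potential energy: W_ext = qΔV = q(V_B − V_A).
At A: distance to the source charge is 1.32 m; V_A = kq₁/r = -46.1 V.
At B: distance to the source charge is 1.88 m; V_B = kq₁/r = -32.3 V.
ΔV = V_B − V_A = 13.8 V.
W_ext = qΔV = (-7.22×10⁻⁹ C)(13.8 V) = -9.97×10⁻⁸ J.

-9.97×10⁻⁸ J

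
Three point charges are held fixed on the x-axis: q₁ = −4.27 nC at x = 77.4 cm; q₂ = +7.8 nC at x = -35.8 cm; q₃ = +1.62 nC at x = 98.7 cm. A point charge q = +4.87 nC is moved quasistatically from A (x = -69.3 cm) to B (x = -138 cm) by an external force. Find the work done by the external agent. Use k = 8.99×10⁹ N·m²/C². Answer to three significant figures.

-6.57×10⁻⁷ J

For quasistatic motion the external work equals the change in potential energy: W_ext = qΔV = q(V_B − V_A).
At A: distances to the source charges are 1.47 m, 0.335 m, 1.68 m; V_A = Σ kqᵢ/rᵢ = 192 V.
At B: distances to the source charges are 2.15 m, 1.02 m, 2.37 m; V_B = Σ kqᵢ/rᵢ = 56.9 V.
ΔV = V_B − V_A = -135 V.
W_ext = qΔV = (4.87×10⁻⁹ C)(-135 V) = -6.57×10⁻⁷ J.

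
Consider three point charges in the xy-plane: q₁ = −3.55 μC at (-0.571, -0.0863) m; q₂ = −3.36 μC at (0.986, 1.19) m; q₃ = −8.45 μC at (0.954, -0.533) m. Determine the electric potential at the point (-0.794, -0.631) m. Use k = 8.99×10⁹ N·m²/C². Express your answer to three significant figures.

-1.09×10⁵ V

The total potential is the scalar sum of each charge's contribution, V = Σ kqᵢ/rᵢ.
Distances from the field point to each charge: r₁ = 0.589 m, r₂ = 2.55 m, r₃ = 1.75 m.
V = k[(-3.55×10⁻⁶)/(0.589) + (-3.36×10⁻⁶)/(2.55) + (-8.45×10⁻⁶)/(1.75)] = -1.09×10⁵ V.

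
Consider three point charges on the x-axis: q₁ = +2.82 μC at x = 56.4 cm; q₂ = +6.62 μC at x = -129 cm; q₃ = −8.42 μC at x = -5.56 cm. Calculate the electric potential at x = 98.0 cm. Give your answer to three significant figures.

The total potential is the scalar sum of each charge's contribution, V = Σ kqᵢ/rᵢ.
Distances from the field point to each charge: r₁ = 0.416 m, r₂ = 2.27 m, r₃ = 1.04 m.
V = k[(2.82×10⁻⁶)/(0.416) + (6.62×10⁻⁶)/(2.27) + (-8.42×10⁻⁶)/(1.04)] = 1.41×10⁴ V.

1.41×10⁴ V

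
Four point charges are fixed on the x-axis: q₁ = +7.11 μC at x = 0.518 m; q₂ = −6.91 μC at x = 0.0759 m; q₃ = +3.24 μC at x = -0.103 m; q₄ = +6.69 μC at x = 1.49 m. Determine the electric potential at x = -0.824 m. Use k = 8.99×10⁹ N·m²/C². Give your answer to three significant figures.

Electric potential is a scalar, so the contributions from each charge add algebraically: V = Σ kqᵢ/rᵢ.
Distances from the field point to each charge: r₁ = 1.34 m, r₂ = 0.900 m, r₃ = 0.721 m, r₄ = 2.31 m.
V = k[(7.11×10⁻⁶)/(1.34) + (-6.91×10⁻⁶)/(0.900) + (3.24×10⁻⁶)/(0.721) + (6.69×10⁻⁶)/(2.31)] = 4.50×10⁴ V.

4.50×10⁴ V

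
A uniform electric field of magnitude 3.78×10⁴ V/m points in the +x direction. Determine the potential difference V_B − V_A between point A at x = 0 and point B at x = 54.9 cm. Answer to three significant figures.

In a uniform field, potential decreases in the direction of E: V_B − V_A = −E·Δx.
V_B − V_A = −(3.78×10⁴ V/m)(0.549 m) = -2.08×10⁴ V.

-2.08×10⁴ V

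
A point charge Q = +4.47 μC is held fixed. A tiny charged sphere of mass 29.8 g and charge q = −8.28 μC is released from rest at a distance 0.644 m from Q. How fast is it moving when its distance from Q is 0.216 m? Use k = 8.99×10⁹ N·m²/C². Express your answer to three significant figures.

8.29 m/s

Only the electrostatic force acts, so mechanical energy is conserved: ½mv² = U₁ − U₂ = kQq(1/r₁ − 1/r₂).
U₁ − U₂ = (8.99×10⁹ N·m²/C²)(4.47×10⁻⁶ C)(-8.28×10⁻⁶ C)(1/0.644 − 1/0.216) = 1.02 J.
v = √(2·1.02/0.0298) = 8.29 m/s.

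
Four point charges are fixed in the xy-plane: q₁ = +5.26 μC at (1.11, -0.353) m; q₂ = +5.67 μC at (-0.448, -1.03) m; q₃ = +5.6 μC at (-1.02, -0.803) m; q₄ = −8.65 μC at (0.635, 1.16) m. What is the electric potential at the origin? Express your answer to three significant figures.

Electric potential is a scalar, so the contributions from each charge add algebraically: V = Σ kqᵢ/rᵢ.
Distances from the field point to each charge: r₁ = 1.16 m, r₂ = 1.12 m, r₃ = 1.30 m, r₄ = 1.32 m.
V = k[(5.26×10⁻⁶)/(1.16) + (5.67×10⁻⁶)/(1.12) + (5.60×10⁻⁶)/(1.30) + (-8.65×10⁻⁶)/(1.32)] = 6.60×10⁴ V.

6.60×10⁴ V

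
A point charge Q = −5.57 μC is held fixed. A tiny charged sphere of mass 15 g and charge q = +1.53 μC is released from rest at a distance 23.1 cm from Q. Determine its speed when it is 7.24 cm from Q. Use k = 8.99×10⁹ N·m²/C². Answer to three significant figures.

Only the electrostatic force acts, so mechanical energy is conserved: ½mv² = U₁ − U₂ = kQq(1/r₁ − 1/r₂).
U₁ − U₂ = (8.99×10⁹ N·m²/C²)(-5.57×10⁻⁶ C)(1.53×10⁻⁶ C)(1/0.231 − 1/0.0724) = 0.727 J.
v = √(2·0.727/0.0150) = 9.84 m/s.

9.84 m/s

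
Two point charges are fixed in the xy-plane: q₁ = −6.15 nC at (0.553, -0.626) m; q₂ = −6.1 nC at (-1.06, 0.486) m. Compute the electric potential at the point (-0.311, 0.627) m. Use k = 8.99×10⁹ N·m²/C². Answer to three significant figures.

The total potential is the scalar sum of each charge's contribution, V = Σ kqᵢ/rᵢ.
Distances from the field point to each charge: r₁ = 1.52 m, r₂ = 0.762 m.
V = k[(-6.15×10⁻⁹)/(1.52) + (-6.10×10⁻⁹)/(0.762)] = -108 V.

-108 V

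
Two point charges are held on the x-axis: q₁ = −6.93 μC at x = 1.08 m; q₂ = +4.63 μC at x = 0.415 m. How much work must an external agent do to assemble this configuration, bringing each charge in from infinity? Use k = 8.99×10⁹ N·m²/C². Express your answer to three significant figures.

-0.434 J

The work to assemble the configuration equals its total potential energy, U = Σ kqᵢqⱼ/rᵢⱼ over all pairs.
Pair separations: r₁₂ = 0.665 m.
U = (-0.434) = -0.434 J.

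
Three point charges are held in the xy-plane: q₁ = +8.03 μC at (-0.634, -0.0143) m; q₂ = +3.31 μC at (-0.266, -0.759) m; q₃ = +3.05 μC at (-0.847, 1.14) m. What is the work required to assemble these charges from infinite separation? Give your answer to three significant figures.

The work to assemble the configuration equals its total potential energy, U = Σ kqᵢqⱼ/rᵢⱼ over all pairs.
Pair separations: r₁₂ = 0.831 m, r₁₃ = 1.17 m, r₂₃ = 1.99 m.
U = (0.288) + (0.188) + (0.0457) = 0.521 J.

0.521 J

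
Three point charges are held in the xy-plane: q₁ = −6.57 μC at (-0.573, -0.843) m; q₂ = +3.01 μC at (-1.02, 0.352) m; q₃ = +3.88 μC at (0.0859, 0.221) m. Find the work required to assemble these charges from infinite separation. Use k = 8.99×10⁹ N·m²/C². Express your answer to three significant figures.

-0.228 J

The assembly work is the sum of pairwise potential energies, U = Σ_{i<j} kqᵢqⱼ/rᵢⱼ.
Pair separations: r₁₂ = 1.28 m, r₁₃ = 1.25 m, r₂₃ = 1.11 m.
U = (-0.139) + (-0.183) + (0.0943) = -0.228 J.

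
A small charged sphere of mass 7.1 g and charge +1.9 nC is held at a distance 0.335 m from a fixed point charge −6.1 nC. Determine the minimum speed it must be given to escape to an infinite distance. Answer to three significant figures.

To just escape, total mechanical energy must reach zero at infinity: ½mv²_min + U = 0, so ½mv²_min = −U = |kQq|/r.
|U| = |kQq|/r = (8.99×10⁹ N·m²/C²)(6.10×10⁻⁹)(1.90×10⁻⁹)/(0.335) = 3.11×10⁻⁷ J.
v_min = √(2|U|/m) = √(2·3.11×10⁻⁷/7.10×10⁻³) = 9.36×10⁻³ m/s.

9.36×10⁻³ m/s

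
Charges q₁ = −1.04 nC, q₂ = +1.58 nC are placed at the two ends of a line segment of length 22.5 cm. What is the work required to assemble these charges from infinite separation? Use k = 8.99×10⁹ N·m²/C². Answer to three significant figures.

The assembly work is the sum of pairwise potential energies, U = Σ_{i<j} kqᵢqⱼ/rᵢⱼ.
The separation is r = 0.225 m.
U = (-6.57×10⁻⁸) = -6.57×10⁻⁸ J.

-6.57×10⁻⁸ J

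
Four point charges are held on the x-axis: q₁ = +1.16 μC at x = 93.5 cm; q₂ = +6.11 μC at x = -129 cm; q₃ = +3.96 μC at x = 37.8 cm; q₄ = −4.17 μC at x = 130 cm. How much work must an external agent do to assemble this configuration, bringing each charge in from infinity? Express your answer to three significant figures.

The work to assemble the configuration equals its total potential energy, U = Σ kqᵢqⱼ/rᵢⱼ over all pairs.
Pair separations: r₁₂ = 2.23 m, r₁₃ = 0.557 m, r₁₄ = 0.365 m, r₂₃ = 1.67 m, r₂₄ = 2.59 m, r₃₄ = 0.922 m.
Summing all 6 pair terms gives U = -0.135 J.

-0.135 J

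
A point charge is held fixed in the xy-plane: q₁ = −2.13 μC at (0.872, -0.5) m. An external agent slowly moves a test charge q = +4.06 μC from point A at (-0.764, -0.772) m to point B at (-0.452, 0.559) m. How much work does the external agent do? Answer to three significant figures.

For quasistatic motion the external work equals the change in potential energy: W_ext = qΔV = q(V_B − V_A).
At A: distance to the source charge is 1.66 m; V_A = kq₁/r = -1.15×10⁴ V.
At B: distance to the source charge is 1.70 m; V_B = kq₁/r = -1.13×10⁴ V.
ΔV = V_B − V_A = 252 V.
W_ext = qΔV = (4.06×10⁻⁶ C)(252 V) = 1.02×10⁻³ J.

1.02×10⁻³ J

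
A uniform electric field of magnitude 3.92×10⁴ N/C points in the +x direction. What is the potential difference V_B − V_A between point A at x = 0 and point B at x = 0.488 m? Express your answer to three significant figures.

-1.91×10⁴ V

In a uniform field, potential decreases in the direction of E: V_B − V_A = −E·Δx.
V_B − V_A = −(3.92×10⁴ V/m)(0.488 m) = -1.91×10⁴ V.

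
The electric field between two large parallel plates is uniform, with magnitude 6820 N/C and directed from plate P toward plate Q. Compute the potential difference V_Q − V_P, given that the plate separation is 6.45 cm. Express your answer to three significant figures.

-440 V

In a uniform field, potential decreases in the direction of E: ΔV = −E·d for a displacement d parallel to E.
Going from P to Q is a displacement of 6.45 cm along the field, so V_Q − V_P = −Ed = -440 V.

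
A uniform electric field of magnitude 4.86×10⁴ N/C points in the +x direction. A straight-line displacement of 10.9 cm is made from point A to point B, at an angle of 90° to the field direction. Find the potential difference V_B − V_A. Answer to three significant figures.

Only the component of displacement along E changes the potential: ΔV = −E·d·cosθ.
ΔV = −(4.86×10⁴ V/m)(0.109 m)cos90° = 0 V.

0 V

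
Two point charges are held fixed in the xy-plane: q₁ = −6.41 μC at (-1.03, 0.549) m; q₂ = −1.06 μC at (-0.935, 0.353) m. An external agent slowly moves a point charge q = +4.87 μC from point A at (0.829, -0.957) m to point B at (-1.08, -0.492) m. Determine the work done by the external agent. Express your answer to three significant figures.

-0.185 J

For quasistatic motion the external work equals the change in potential energy: W_ext = qΔV = q(V_B − V_A).
At A: distances to the source charges are 2.39 m, 2.20 m; V_A = Σ kqᵢ/rᵢ = -2.84×10⁴ V.
At B: distances to the source charges are 1.04 m, 0.857 m; V_B = Σ kqᵢ/rᵢ = -6.64×10⁴ V.
ΔV = V_B − V_A = -3.80×10⁴ V.
W_ext = qΔV = (4.87×10⁻⁶ C)(-3.80×10⁴ V) = -0.185 J.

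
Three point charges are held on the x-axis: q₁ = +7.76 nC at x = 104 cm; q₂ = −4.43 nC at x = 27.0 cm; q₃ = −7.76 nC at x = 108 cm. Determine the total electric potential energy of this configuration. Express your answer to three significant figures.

-1.36×10⁻⁵ J

The work to assemble the configuration equals its total potential energy, U = Σ kqᵢqⱼ/rᵢⱼ over all pairs.
Pair separations: r₁₂ = 0.770 m, r₁₃ = 0.0400 m, r₂₃ = 0.810 m.
U = (-4.01×10⁻⁷) + (-1.35×10⁻⁵) + (3.82×10⁻⁷) = -1.36×10⁻⁵ J.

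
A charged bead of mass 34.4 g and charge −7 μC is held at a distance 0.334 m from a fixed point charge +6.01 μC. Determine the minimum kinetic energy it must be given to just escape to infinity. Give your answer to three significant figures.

1.13 J

To just escape, total mechanical energy must reach zero at infinity: ½mv²_min + U = 0, so ½mv²_min = −U = |kQq|/r.
|U| = |kQq|/r = (8.99×10⁹ N·m²/C²)(6.01×10⁻⁶)(7.00×10⁻⁶)/(0.334) = 1.13 J.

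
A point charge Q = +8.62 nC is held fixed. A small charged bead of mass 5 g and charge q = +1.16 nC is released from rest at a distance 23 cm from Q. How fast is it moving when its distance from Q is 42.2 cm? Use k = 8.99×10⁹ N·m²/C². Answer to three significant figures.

8.43×10⁻³ m/s

Only the electrostatic force acts, so mechanical energy is conserved: ½mv² = U₁ − U₂ = kQq(1/r₁ − 1/r₂).
U₁ − U₂ = (8.99×10⁹ N·m²/C²)(8.62×10⁻⁹ C)(1.16×10⁻⁹ C)(1/0.230 − 1/0.422) = 1.78×10⁻⁷ J.
v = √(2·1.78×10⁻⁷/5.00×10⁻³) = 8.43×10⁻³ m/s.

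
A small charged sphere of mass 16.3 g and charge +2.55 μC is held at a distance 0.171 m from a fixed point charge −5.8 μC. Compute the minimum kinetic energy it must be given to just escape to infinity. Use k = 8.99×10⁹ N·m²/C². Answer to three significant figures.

0.778 J

To just escape, total mechanical energy must reach zero at infinity: ½mv²_min + U = 0, so ½mv²_min = −U = |kQq|/r.
|U| = |kQq|/r = (8.99×10⁹ N·m²/C²)(5.80×10⁻⁶)(2.55×10⁻⁶)/(0.171) = 0.778 J.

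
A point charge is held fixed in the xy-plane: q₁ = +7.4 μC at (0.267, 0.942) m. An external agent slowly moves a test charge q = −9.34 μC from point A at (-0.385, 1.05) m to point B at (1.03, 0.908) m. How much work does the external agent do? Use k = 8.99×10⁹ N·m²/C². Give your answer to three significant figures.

For quasistatic motion the external work equals the change in potential energy: W_ext = qΔV = q(V_B − V_A).
At A: distance to the source charge is 0.661 m; V_A = kq₁/r = 1.01×10⁵ V.
At B: distance to the source charge is 0.764 m; V_B = kq₁/r = 8.71×10⁴ V.
ΔV = V_B − V_A = -1.36×10⁴ V.
W_ext = qΔV = (-9.34×10⁻⁶ C)(-1.36×10⁴ V) = 0.127 J.

0.127 J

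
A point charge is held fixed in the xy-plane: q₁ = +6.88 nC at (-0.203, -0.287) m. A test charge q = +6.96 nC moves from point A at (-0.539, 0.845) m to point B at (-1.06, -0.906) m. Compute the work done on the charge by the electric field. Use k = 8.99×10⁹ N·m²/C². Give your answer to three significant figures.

The work done by the electric force is W_field = −ΔU = −q(V_B − V_A) = q(V_A − V_B).
At A: distance to the source charge is 1.18 m; V_A = kq₁/r = 52.4 V.
At B: distance to the source charge is 1.06 m; V_B = kq₁/r = 58.5 V.
ΔV = V_B − V_A = 6.13 V.
W_field = −qΔV = −(6.96×10⁻⁹ C)(6.13 V) = -4.26×10⁻⁸ J.

-4.26×10⁻⁸ J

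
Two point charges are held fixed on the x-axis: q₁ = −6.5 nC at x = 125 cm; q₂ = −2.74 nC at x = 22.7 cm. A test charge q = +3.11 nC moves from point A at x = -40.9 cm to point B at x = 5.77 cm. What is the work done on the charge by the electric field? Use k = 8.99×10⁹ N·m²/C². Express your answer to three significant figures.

The work done by the electric force is W_field = −ΔU = −q(V_B − V_A) = q(V_A − V_B).
At A: distances to the source charges are 1.66 m, 0.636 m; V_A = Σ kqᵢ/rᵢ = -74.0 V.
At B: distances to the source charges are 1.19 m, 0.169 m; V_B = Σ kqᵢ/rᵢ = -195 V.
ΔV = V_B − V_A = -121 V.
W_field = −qΔV = −(3.11×10⁻⁹ C)(-121 V) = 3.75×10⁻⁷ J.

3.75×10⁻⁷ J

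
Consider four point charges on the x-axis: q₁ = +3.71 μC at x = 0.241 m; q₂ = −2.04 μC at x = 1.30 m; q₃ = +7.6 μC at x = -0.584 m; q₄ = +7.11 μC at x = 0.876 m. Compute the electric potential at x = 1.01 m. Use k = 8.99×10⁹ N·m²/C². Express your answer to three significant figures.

The total potential is the scalar sum of each charge's contribution, V = Σ kqᵢ/rᵢ.
Distances from the field point to each charge: r₁ = 0.769 m, r₂ = 0.290 m, r₃ = 1.59 m, r₄ = 0.134 m.
V = k[(3.71×10⁻⁶)/(0.769) + (-2.04×10⁻⁶)/(0.290) + (7.60×10⁻⁶)/(1.59) + (7.11×10⁻⁶)/(0.134)] = 5.00×10⁵ V.

5.00×10⁵ V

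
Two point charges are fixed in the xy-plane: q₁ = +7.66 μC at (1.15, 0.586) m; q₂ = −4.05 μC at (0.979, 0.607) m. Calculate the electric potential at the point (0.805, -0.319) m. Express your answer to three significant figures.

3.25×10⁴ V

The total potential is the scalar sum of each charge's contribution, V = Σ kqᵢ/rᵢ.
Distances from the field point to each charge: r₁ = 0.969 m, r₂ = 0.942 m.
V = k[(7.66×10⁻⁶)/(0.969) + (-4.05×10⁻⁶)/(0.942)] = 3.25×10⁴ V.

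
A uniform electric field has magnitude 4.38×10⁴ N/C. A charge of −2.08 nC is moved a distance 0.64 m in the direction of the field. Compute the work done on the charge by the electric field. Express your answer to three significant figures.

The potential change for a displacement 0.64 m in the direction of the field is ΔV = −Ed = -2.80×10⁴ V.
W_field = −qΔV = -5.83×10⁻⁵ J.

-5.83×10⁻⁵ J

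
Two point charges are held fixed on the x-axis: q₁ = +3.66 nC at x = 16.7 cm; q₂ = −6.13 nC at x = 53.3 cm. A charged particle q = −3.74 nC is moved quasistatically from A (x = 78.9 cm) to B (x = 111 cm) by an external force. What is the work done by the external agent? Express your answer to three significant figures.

-3.81×10⁻⁷ J

For quasistatic motion the external work equals the change in potential energy: W_ext = qΔV = q(V_B − V_A).
At A: distances to the source charges are 0.622 m, 0.256 m; V_A = Σ kqᵢ/rᵢ = -162 V.
At B: distances to the source charges are 0.943 m, 0.577 m; V_B = Σ kqᵢ/rᵢ = -60.6 V.
ΔV = V_B − V_A = 102 V.
W_ext = qΔV = (-3.74×10⁻⁹ C)(102 V) = -3.81×10⁻⁷ J.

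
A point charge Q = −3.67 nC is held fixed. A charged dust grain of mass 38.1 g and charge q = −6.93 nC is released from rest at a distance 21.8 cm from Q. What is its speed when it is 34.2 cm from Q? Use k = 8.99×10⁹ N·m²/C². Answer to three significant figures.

4.47×10⁻³ m/s

Only the electrostatic force acts, so mechanical energy is conserved: ½mv² = U₁ − U₂ = kQq(1/r₁ − 1/r₂).
U₁ − U₂ = (8.99×10⁹ N·m²/C²)(-3.67×10⁻⁹ C)(-6.93×10⁻⁹ C)(1/0.218 − 1/0.342) = 3.80×10⁻⁷ J.
v = √(2·3.80×10⁻⁷/0.0381) = 4.47×10⁻³ m/s.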